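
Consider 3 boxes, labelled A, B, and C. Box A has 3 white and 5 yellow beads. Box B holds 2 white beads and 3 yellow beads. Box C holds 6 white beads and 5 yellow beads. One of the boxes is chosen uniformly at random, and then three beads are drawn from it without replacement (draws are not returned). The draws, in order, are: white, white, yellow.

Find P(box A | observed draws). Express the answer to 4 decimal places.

Compute the likelihood of the observed sequence for each case: P(data | box A) = (3/8)(2/7)(5/6) = 0.089286; P(data | box B) = (2/5)(1/4)(3/3) = 0.1; P(data | box C) = (6/11)(5/10)(5/9) = 0.15152.
Weighting by the prior gives 1/3 · 0.089286 = 0.029762, 1/3 · 0.1 = 0.033333, 1/3 · 0.15152 = 0.050505; summing to 0.1136.
Hence P(box A | data) = (0.029762) / (0.1136) = 0.26199.

0.2620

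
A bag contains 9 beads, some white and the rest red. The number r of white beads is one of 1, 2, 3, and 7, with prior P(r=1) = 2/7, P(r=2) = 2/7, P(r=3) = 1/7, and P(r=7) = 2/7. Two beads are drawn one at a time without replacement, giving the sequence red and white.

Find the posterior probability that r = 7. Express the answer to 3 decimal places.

0.311

Compute the likelihood of the observed sequence for each case: P(data | r = 1) = (8/9)(1/8) = 1/9; P(data | r = 2) = (7/9)(2/8) = 7/36; P(data | r = 3) = (6/9)(3/8) = 1/4; P(data | r = 7) = (2/9)(7/8) = 7/36.
Multiplying each by its prior: 2/7 · 1/9 = 2/63, 2/7 · 7/36 = 1/18, 1/7 · 1/4 = 1/28, 2/7 · 7/36 = 1/18; summing to 5/28.
Therefore the posterior P(r = 7 | data) = (1/18) / (5/28) = 14/45.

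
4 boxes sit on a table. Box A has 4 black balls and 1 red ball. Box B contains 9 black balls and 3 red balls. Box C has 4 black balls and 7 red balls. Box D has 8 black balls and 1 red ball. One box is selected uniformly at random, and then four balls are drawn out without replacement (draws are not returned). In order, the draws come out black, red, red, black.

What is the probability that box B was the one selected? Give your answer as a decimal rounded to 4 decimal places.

0.3636

For each hypothesis, P(data | H) works out to: P(data | box A) = (4/5)(1/4)(0/3) = 0; P(data | box B) = (9/12)(3/11)(2/10)(8/9) = 2/55; P(data | box C) = (4/11)(7/10)(6/9)(3/8) = 7/110; P(data | box D) = (8/9)(1/8)(0/7) = 0.
Weighting by the prior gives 1/4 · 0 = 0, 1/4 · 2/55 = 1/110, 1/4 · 7/110 = 7/440, 1/4 · 0 = 0; with total 1/40.
Therefore the posterior P(box B | data) = (1/110) / (1/40) = 4/11.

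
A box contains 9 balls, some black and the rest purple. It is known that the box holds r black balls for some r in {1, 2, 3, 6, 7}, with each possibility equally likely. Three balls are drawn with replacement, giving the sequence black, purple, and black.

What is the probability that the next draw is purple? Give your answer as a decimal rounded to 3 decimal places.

0.414

Compute the likelihood of the observed sequence for each case: P(data | r = 1) = (1/9)(8/9)(1/9) = 0.010974; P(data | r = 2) = (2/9)(7/9)(2/9) = 0.038409; P(data | r = 3) = (3/9)(6/9)(3/9) = 0.074074; P(data | r = 6) = (6/9)(3/9)(6/9) = 0.14815; P(data | r = 7) = (7/9)(2/9)(7/9) = 0.13443.
Multiplying each by its prior: 1/5 · 0.010974 = 0.0021948, 1/5 · 0.038409 = 0.0076818, 1/5 · 0.074074 = 0.014815, 1/5 · 0.14815 = 0.02963, 1/5 · 0.13443 = 0.026886; these sum to 0.081207.
Normalising, the posterior is P(r = 1 | data) = 0.027027, P(r = 2 | data) = 0.094595, P(r = 3 | data) = 0.18243, P(r = 6 | data) = 0.36486, P(r = 7 | data) = 0.33108.
The predictive probability is P(purple next | data) = (8/9)(0.027027) + (7/9)(0.094595) + (2/3)(0.18243) + (1/3)(0.36486) + (2/9)(0.33108) = 0.41441.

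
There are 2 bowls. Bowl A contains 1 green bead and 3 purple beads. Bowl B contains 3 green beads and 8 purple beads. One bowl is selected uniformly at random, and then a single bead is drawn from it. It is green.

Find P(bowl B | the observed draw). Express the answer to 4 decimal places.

For each hypothesis, P(data | H) works out to: P(data | bowl A) = (1/4) = 1/4; P(data | bowl B) = (3/11) = 3/11.
Weighting by the prior gives 1/2 · 1/4 = 1/8, 1/2 · 3/11 = 3/22; with total 23/88.
So P(bowl B | data) = (3/22) / (23/88) = 12/23.

0.5217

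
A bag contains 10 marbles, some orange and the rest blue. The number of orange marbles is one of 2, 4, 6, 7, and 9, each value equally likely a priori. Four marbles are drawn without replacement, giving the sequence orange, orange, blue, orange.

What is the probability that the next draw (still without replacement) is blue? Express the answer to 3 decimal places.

0.324

For each hypothesis, P(data | H) works out to: P(data | r = 2) = (2/10)(1/9)(8/8)(0/7) = 0; P(data | r = 4) = (4/10)(3/9)(6/8)(2/7) = 0.028571; P(data | r = 6) = (6/10)(5/9)(4/8)(4/7) = 0.095238; P(data | r = 7) = (7/10)(6/9)(3/8)(5/7) = 0.125; P(data | r = 9) = (9/10)(8/9)(1/8)(7/7) = 0.1.
The prior-weighted likelihoods are 1/5 · 0 = 0, 1/5 · 0.028571 = 0.0057143, 1/5 · 0.095238 = 0.019048, 1/5 · 0.125 = 0.025, 1/5 · 0.1 = 0.02; these sum to 0.069762.
Dividing through by the total gives posterior P(r = 2 | data) = 0, P(r = 4 | data) = 0.081911, P(r = 6 | data) = 0.27304, P(r = 7 | data) = 0.35836, P(r = 9 | data) = 0.28669.
The predictive probability is P(blue next | data) = (5/6)(0.081911) + (1/2)(0.27304) + (1/3)(0.35836) + (0)(0.28669) = 0.32423.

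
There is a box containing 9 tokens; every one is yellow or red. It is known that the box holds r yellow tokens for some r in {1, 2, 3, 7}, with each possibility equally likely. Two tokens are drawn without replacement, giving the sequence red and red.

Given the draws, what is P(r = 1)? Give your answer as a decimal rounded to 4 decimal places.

0.4308

Compute the likelihood of the observed sequence for each case: P(data | r = 1) = (8/9)(7/8) = 7/9; P(data | r = 2) = (7/9)(6/8) = 7/12; P(data | r = 3) = (6/9)(5/8) = 5/12; P(data | r = 7) = (2/9)(1/8) = 1/36.
Multiplying each by its prior: 1/4 · 7/9 = 7/36, 1/4 · 7/12 = 7/48, 1/4 · 5/12 = 5/48, 1/4 · 1/36 = 1/144; with total 65/144.
Hence P(r = 1 | data) = (7/36) / (65/144) = 28/65.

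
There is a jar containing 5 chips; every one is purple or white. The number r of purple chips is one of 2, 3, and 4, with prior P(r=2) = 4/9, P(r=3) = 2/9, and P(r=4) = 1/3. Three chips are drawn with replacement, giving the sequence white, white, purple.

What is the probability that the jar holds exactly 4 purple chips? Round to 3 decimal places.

0.111

The likelihood of the observed sequence under each hypothesis: P(data | r = 2) = (3/5)(3/5)(2/5) = 18/125; P(data | r = 3) = (2/5)(2/5)(3/5) = 12/125; P(data | r = 4) = (1/5)(1/5)(4/5) = 4/125.
The prior-weighted likelihoods are 4/9 · 18/125 = 8/125, 2/9 · 12/125 = 8/375, 1/3 · 4/125 = 4/375; summing to 12/125.
Therefore the posterior P(r = 4 | data) = (4/375) / (12/125) = 1/9.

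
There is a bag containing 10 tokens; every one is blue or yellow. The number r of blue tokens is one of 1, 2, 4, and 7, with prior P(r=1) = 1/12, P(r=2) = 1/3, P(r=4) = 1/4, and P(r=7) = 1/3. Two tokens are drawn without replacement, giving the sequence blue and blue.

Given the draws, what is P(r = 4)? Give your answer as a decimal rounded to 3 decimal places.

0.170

Compute the likelihood of the observed sequence for each case: P(data | r = 1) = (1/10)(0/9) = 0; P(data | r = 2) = (2/10)(1/9) = 1/45; P(data | r = 4) = (4/10)(3/9) = 2/15; P(data | r = 7) = (7/10)(6/9) = 7/15.
Multiplying each by its prior: 1/12 · 0 = 0, 1/3 · 1/45 = 1/135, 1/4 · 2/15 = 1/30, 1/3 · 7/15 = 7/45; with total 53/270.
Hence P(r = 4 | data) = (1/30) / (53/270) = 9/53.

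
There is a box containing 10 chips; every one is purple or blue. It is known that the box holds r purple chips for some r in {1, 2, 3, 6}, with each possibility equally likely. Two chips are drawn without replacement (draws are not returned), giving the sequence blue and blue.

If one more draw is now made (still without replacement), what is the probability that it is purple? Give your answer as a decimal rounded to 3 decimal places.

Compute the likelihood of the observed sequence for each case: P(data | r = 1) = (9/10)(8/9) = 4/5; P(data | r = 2) = (8/10)(7/9) = 28/45; P(data | r = 3) = (7/10)(6/9) = 7/15; P(data | r = 6) = (4/10)(3/9) = 2/15.
The prior-weighted likelihoods are 1/4 · 4/5 = 1/5, 1/4 · 28/45 = 7/45, 1/4 · 7/15 = 7/60, 1/4 · 2/15 = 1/30; summing to 91/180.
Normalising, the posterior is P(r = 1 | data) = 36/91, P(r = 2 | data) = 4/13, P(r = 3 | data) = 3/13, P(r = 6 | data) = 6/91.
Averaging over the posterior, P(purple next | data) = (1/8)(36/91) + (1/4)(4/13) + (3/8)(3/13) + (3/4)(6/91) = 191/728.

0.262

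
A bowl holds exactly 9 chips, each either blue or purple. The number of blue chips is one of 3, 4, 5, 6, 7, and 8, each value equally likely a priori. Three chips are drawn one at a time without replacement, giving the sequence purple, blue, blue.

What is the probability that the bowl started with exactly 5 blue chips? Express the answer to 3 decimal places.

0.197

For each hypothesis, P(data | H) works out to: P(data | r = 3) = (6/9)(3/8)(2/7) = 1/14; P(data | r = 4) = (5/9)(4/8)(3/7) = 5/42; P(data | r = 5) = (4/9)(5/8)(4/7) = 10/63; P(data | r = 6) = (3/9)(6/8)(5/7) = 5/28; P(data | r = 7) = (2/9)(7/8)(6/7) = 1/6; P(data | r = 8) = (1/9)(8/8)(7/7) = 1/9.
The prior-weighted likelihoods are 1/6 · 1/14 = 1/84, 1/6 · 5/42 = 5/252, 1/6 · 10/63 = 5/189, 1/6 · 5/28 = 5/168, 1/6 · 1/6 = 1/36, 1/6 · 1/9 = 1/54; summing to 29/216.
So P(r = 5 | data) = (5/189) / (29/216) = 40/203.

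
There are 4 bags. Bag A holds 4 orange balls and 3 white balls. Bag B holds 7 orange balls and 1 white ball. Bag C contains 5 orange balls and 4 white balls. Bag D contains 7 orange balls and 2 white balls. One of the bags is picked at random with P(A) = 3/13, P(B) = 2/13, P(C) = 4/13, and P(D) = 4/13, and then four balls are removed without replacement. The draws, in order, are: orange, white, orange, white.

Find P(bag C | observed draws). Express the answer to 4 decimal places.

0.4630

For each hypothesis, P(data | H) works out to: P(data | bag A) = (4/7)(3/6)(3/5)(2/4) = 3/35; P(data | bag B) = (7/8)(1/7)(6/6)(0/5) = 0; P(data | bag C) = (5/9)(4/8)(4/7)(3/6) = 5/63; P(data | bag D) = (7/9)(2/8)(6/7)(1/6) = 1/36.
Weighting by the prior gives 3/13 · 3/35 = 9/455, 2/13 · 0 = 0, 4/13 · 5/63 = 20/819, 4/13 · 1/36 = 1/117; summing to 24/455.
Hence P(bag C | data) = (20/819) / (24/455) = 25/54.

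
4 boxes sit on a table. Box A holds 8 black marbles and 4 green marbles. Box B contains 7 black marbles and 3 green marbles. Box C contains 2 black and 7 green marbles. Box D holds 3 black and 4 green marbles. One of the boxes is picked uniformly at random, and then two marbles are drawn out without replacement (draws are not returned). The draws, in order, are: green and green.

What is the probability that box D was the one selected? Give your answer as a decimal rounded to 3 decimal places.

0.278

For each hypothesis, P(data | H) works out to: P(data | box A) = (4/12)(3/11) = 0.090909; P(data | box B) = (3/10)(2/9) = 0.066667; P(data | box C) = (7/9)(6/8) = 0.58333; P(data | box D) = (4/7)(3/6) = 0.28571.
Multiplying each by its prior: 1/4 · 0.090909 = 0.022727, 1/4 · 0.066667 = 0.016667, 1/4 · 0.58333 = 0.14583, 1/4 · 0.28571 = 0.071429; summing to 0.25666.
By Bayes' rule, P(box D | data) = (0.071429) / (0.25666) = 0.2783.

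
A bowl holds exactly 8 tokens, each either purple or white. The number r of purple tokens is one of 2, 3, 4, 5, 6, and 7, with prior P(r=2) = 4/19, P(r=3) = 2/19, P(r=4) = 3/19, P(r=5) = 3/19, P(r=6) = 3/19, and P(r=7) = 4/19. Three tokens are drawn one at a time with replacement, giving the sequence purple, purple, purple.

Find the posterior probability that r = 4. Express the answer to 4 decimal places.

Under each hypothesis, the probability of the observed sequence is: P(data | r = 2) = (2/8)(2/8)(2/8) = 0.015625; P(data | r = 3) = (3/8)(3/8)(3/8) = 0.052734; P(data | r = 4) = (4/8)(4/8)(4/8) = 0.125; P(data | r = 5) = (5/8)(5/8)(5/8) = 0.24414; P(data | r = 6) = (6/8)(6/8)(6/8) = 0.42188; P(data | r = 7) = (7/8)(7/8)(7/8) = 0.66992.
The prior-weighted likelihoods are 4/19 · 0.015625 = 0.0032895, 2/19 · 0.052734 = 0.005551, 3/19 · 0.125 = 0.019737, 3/19 · 0.24414 = 0.038549, 3/19 · 0.42188 = 0.066612, 4/19 · 0.66992 = 0.14104; summing to 0.27477.
By Bayes' rule, P(r = 4 | data) = (0.019737) / (0.27477) = 0.071829.

0.0718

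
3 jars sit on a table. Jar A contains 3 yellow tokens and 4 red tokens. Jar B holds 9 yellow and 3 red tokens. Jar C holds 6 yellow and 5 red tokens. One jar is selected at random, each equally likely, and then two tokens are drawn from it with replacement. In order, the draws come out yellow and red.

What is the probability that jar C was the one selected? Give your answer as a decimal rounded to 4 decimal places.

Under each hypothesis, the probability of the observed sequence is: P(data | jar A) = (3/7)(4/7) = 0.2449; P(data | jar B) = (9/12)(3/12) = 0.1875; P(data | jar C) = (6/11)(5/11) = 0.24793.
The prior-weighted likelihoods are 1/3 · 0.2449 = 0.081633, 1/3 · 0.1875 = 0.0625, 1/3 · 0.24793 = 0.082645; these sum to 0.22678.
By Bayes' rule, P(jar C | data) = (0.082645) / (0.22678) = 0.36443.

0.3644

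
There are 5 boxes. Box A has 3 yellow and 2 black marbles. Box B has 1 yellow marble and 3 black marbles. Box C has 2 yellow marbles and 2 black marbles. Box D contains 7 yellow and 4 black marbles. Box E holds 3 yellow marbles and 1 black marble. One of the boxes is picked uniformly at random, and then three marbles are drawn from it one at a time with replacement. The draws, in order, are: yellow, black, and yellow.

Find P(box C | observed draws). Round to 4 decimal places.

0.2070

For each hypothesis, P(data | H) works out to: P(data | box A) = (3/5)(2/5)(3/5) = 0.144; P(data | box B) = (1/4)(3/4)(1/4) = 0.046875; P(data | box C) = (2/4)(2/4)(2/4) = 0.125; P(data | box D) = (7/11)(4/11)(7/11) = 0.14726; P(data | box E) = (3/4)(1/4)(3/4) = 0.14062.
The prior-weighted likelihoods are 1/5 · 0.144 = 0.0288, 1/5 · 0.046875 = 0.009375, 1/5 · 0.125 = 0.025, 1/5 · 0.14726 = 0.029452, 1/5 · 0.14062 = 0.028125; with total 0.12075.
By Bayes' rule, P(box C | data) = (0.025) / (0.12075) = 0.20704.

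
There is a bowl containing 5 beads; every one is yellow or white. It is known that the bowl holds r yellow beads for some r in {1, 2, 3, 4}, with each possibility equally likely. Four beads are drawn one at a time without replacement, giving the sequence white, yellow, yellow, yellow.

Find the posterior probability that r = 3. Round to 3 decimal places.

0.333

Compute the likelihood of the observed sequence for each case: P(data | r = 1) = (4/5)(1/4)(0/3) = 0; P(data | r = 2) = (3/5)(2/4)(1/3)(0/2) = 0; P(data | r = 3) = (2/5)(3/4)(2/3)(1/2) = 1/10; P(data | r = 4) = (1/5)(4/4)(3/3)(2/2) = 1/5.
Weighting by the prior gives 1/4 · 0 = 0, 1/4 · 0 = 0, 1/4 · 1/10 = 1/40, 1/4 · 1/5 = 1/20; these sum to 3/40.
By Bayes' rule, P(r = 3 | data) = (1/40) / (3/40) = 1/3.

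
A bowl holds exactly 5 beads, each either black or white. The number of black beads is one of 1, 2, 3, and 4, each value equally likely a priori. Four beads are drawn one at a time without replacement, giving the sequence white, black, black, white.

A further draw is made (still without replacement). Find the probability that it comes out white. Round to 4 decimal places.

Compute the likelihood of the observed sequence for each case: P(data | r = 1) = (4/5)(1/4)(0/3) = 0; P(data | r = 2) = (3/5)(2/4)(1/3)(2/2) = 1/10; P(data | r = 3) = (2/5)(3/4)(2/3)(1/2) = 1/10; P(data | r = 4) = (1/5)(4/4)(3/3)(0/2) = 0.
Weighting by the prior gives 1/4 · 0 = 0, 1/4 · 1/10 = 1/40, 1/4 · 1/10 = 1/40, 1/4 · 0 = 0; these sum to 1/20.
The posterior is then P(r = 1 | data) = 0, P(r = 2 | data) = 1/2, P(r = 3 | data) = 1/2, P(r = 4 | data) = 0.
The predictive probability is P(white next | data) = (1)(1/2) + (0)(1/2) = 1/2.

0.5000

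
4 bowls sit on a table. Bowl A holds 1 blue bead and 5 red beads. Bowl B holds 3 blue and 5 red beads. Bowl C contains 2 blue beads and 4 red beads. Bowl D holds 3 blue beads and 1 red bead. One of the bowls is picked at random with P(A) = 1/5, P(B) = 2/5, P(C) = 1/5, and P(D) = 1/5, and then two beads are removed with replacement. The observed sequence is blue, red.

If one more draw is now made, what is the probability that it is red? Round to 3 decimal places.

0.593

Compute the likelihood of the observed sequence for each case: P(data | bowl A) = (1/6)(5/6) = 0.13889; P(data | bowl B) = (3/8)(5/8) = 0.23438; P(data | bowl C) = (2/6)(4/6) = 0.22222; P(data | bowl D) = (3/4)(1/4) = 0.1875.
Multiplying each by its prior: 1/5 · 0.13889 = 0.027778, 2/5 · 0.23438 = 0.09375, 1/5 · 0.22222 = 0.044444, 1/5 · 0.1875 = 0.0375; summing to 0.20347.
Normalising, the posterior is P(bowl A | data) = 0.13652, P(bowl B | data) = 0.46075, P(bowl C | data) = 0.21843, P(bowl D | data) = 0.1843.
The predictive probability is P(red next | data) = (5/6)(0.13652) + (5/8)(0.46075) + (2/3)(0.21843) + (1/4)(0.1843) = 0.59343.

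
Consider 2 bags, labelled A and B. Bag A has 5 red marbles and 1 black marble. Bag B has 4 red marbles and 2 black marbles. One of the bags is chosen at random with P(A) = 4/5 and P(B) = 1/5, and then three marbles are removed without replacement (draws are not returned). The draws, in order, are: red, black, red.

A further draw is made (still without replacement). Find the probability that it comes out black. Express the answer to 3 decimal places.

Under each hypothesis, the probability of the observed sequence is: P(data | bag A) = (5/6)(1/5)(4/4) = 1/6; P(data | bag B) = (4/6)(2/5)(3/4) = 1/5.
Multiplying each by its prior: 4/5 · 1/6 = 2/15, 1/5 · 1/5 = 1/25; these sum to 13/75.
The posterior is then P(bag A | data) = 10/13, P(bag B | data) = 3/13.
Averaging over the posterior, P(black next | data) = (0)(10/13) + (1/3)(3/13) = 1/13.

0.077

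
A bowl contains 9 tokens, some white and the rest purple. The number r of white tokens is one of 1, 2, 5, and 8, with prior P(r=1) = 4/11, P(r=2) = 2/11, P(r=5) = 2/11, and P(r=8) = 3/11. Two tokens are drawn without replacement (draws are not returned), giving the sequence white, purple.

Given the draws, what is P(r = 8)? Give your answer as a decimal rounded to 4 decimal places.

0.1935

For each hypothesis, P(data | H) works out to: P(data | r = 1) = (1/9)(8/8) = 1/9; P(data | r = 2) = (2/9)(7/8) = 7/36; P(data | r = 5) = (5/9)(4/8) = 5/18; P(data | r = 8) = (8/9)(1/8) = 1/9.
The prior-weighted likelihoods are 4/11 · 1/9 = 4/99, 2/11 · 7/36 = 7/198, 2/11 · 5/18 = 5/99, 3/11 · 1/9 = 1/33; these sum to 31/198.
Hence P(r = 8 | data) = (1/33) / (31/198) = 6/31.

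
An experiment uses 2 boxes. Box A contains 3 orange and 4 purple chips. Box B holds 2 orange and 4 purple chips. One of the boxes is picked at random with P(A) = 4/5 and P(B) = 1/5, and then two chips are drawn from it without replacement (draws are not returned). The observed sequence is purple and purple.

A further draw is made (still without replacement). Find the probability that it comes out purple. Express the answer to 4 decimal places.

For each hypothesis, P(data | H) works out to: P(data | box A) = (4/7)(3/6) = 2/7; P(data | box B) = (4/6)(3/5) = 2/5.
Multiplying each by its prior: 4/5 · 2/7 = 8/35, 1/5 · 2/5 = 2/25; with total 54/175.
Normalising, the posterior is P(box A | data) = 20/27, P(box B | data) = 7/27.
The predictive probability is P(purple next | data) = (2/5)(20/27) + (1/2)(7/27) = 23/54.

0.4259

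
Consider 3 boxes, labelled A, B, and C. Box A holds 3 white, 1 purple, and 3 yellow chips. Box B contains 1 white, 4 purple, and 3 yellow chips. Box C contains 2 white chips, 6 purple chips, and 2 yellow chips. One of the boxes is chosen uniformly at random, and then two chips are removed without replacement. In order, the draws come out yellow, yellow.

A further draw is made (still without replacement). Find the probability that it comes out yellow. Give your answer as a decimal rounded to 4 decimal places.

For each hypothesis, P(data | H) works out to: P(data | box A) = (3/7)(2/6) = 1/7; P(data | box B) = (3/8)(2/7) = 3/28; P(data | box C) = (2/10)(1/9) = 1/45.
Weighting by the prior gives 1/3 · 1/7 = 1/21, 1/3 · 3/28 = 1/28, 1/3 · 1/45 = 1/135; these sum to 49/540.
Normalising, the posterior is P(box A | data) = 180/343, P(box B | data) = 135/343, P(box C | data) = 4/49.
Averaging over the posterior, P(yellow next | data) = (1/5)(180/343) + (1/6)(135/343) + (0)(4/49) = 117/686.

0.1706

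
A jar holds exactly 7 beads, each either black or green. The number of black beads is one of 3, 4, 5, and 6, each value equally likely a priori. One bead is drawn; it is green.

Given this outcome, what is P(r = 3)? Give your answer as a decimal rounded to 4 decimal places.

The likelihood of this draw under each hypothesis: P(data | r = 3) = (4/7) = 4/7; P(data | r = 4) = (3/7) = 3/7; P(data | r = 5) = (2/7) = 2/7; P(data | r = 6) = (1/7) = 1/7.
Weighting by the prior gives 1/4 · 4/7 = 1/7, 1/4 · 3/7 = 3/28, 1/4 · 2/7 = 1/14, 1/4 · 1/7 = 1/28; these sum to 5/14.
Hence P(r = 3 | data) = (1/7) / (5/14) = 2/5.

0.4000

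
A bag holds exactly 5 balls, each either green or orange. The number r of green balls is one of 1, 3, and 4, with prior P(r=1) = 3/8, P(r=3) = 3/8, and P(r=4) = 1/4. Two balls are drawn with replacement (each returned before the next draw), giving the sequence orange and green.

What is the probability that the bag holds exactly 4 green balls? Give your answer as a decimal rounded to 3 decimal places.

The likelihood of the observed sequence under each hypothesis: P(data | r = 1) = (4/5)(1/5) = 4/25; P(data | r = 3) = (2/5)(3/5) = 6/25; P(data | r = 4) = (1/5)(4/5) = 4/25.
Weighting by the prior gives 3/8 · 4/25 = 3/50, 3/8 · 6/25 = 9/100, 1/4 · 4/25 = 1/25; summing to 19/100.
So P(r = 4 | data) = (1/25) / (19/100) = 4/19.

0.211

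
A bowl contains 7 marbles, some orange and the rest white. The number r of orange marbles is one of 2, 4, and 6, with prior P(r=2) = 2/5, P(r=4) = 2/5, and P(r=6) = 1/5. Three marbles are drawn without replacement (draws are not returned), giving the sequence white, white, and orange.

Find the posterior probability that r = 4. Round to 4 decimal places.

0.3750

Under each hypothesis, the probability of the observed sequence is: P(data | r = 2) = (5/7)(4/6)(2/5) = 4/21; P(data | r = 4) = (3/7)(2/6)(4/5) = 4/35; P(data | r = 6) = (1/7)(0/6) = 0.
Weighting by the prior gives 2/5 · 4/21 = 8/105, 2/5 · 4/35 = 8/175, 1/5 · 0 = 0; with total 64/525.
Therefore the posterior P(r = 4 | data) = (8/175) / (64/525) = 3/8.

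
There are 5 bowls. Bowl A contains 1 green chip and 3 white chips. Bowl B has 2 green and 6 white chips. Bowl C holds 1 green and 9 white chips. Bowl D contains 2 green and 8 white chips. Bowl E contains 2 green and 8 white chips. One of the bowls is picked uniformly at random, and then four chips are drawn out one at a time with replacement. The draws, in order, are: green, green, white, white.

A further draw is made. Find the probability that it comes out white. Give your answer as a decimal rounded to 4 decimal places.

0.7791

Under each hypothesis, the probability of the observed sequence is: P(data | bowl A) = (1/4)(1/4)(3/4)(3/4) = 0.035156; P(data | bowl B) = (2/8)(2/8)(6/8)(6/8) = 0.035156; P(data | bowl C) = (1/10)(1/10)(9/10)(9/10) = 0.0081; P(data | bowl D) = (2/10)(2/10)(8/10)(8/10) = 0.0256; P(data | bowl E) = (2/10)(2/10)(8/10)(8/10) = 0.0256.
The prior-weighted likelihoods are 1/5 · 0.035156 = 0.0070313, 1/5 · 0.035156 = 0.0070313, 1/5 · 0.0081 = 0.00162, 1/5 · 0.0256 = 0.00512, 1/5 · 0.0256 = 0.00512; these sum to 0.025923.
Normalising, the posterior is P(bowl A | data) = 0.27124, P(bowl B | data) = 0.27124, P(bowl C | data) = 0.062494, P(bowl D | data) = 0.19751, P(bowl E | data) = 0.19751.
Averaging over the posterior, P(white next | data) = (3/4)(0.27124) + (3/4)(0.27124) + (9/10)(0.062494) + (4/5)(0.19751) + (4/5)(0.19751) = 0.77913.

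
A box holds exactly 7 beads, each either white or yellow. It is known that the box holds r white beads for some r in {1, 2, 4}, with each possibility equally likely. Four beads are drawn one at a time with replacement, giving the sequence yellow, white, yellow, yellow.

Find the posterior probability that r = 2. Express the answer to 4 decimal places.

Compute the likelihood of the observed sequence for each case: P(data | r = 1) = (6/7)(1/7)(6/7)(6/7) = 0.089963; P(data | r = 2) = (5/7)(2/7)(5/7)(5/7) = 0.10412; P(data | r = 4) = (3/7)(4/7)(3/7)(3/7) = 0.044981.
The prior-weighted likelihoods are 1/3 · 0.089963 = 0.029988, 1/3 · 0.10412 = 0.034708, 1/3 · 0.044981 = 0.014994; these sum to 0.079689.
So P(r = 2 | data) = (0.034708) / (0.079689) = 0.43554.

0.4355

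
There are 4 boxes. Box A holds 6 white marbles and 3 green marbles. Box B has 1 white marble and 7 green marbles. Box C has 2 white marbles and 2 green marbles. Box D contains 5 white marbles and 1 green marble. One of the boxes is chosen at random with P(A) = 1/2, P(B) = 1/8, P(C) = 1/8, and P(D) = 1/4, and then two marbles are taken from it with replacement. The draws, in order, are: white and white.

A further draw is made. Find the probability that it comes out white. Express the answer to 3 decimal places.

The likelihood of the observed sequence under each hypothesis: P(data | box A) = (6/9)(6/9) = 0.44444; P(data | box B) = (1/8)(1/8) = 0.015625; P(data | box C) = (2/4)(2/4) = 0.25; P(data | box D) = (5/6)(5/6) = 0.69444.
Multiplying each by its prior: 1/2 · 0.44444 = 0.22222, 1/8 · 0.015625 = 0.0019531, 1/8 · 0.25 = 0.03125, 1/4 · 0.69444 = 0.17361; with total 0.42904.
Dividing through by the total gives posterior P(box A | data) = 0.51796, P(box B | data) = 0.0045524, P(box C | data) = 0.072838, P(box D | data) = 0.40465.
So P(white next | data) = Σ P(white next | H) P(H | data) = (2/3)(0.51796) + (1/8)(0.0045524) + (1/2)(0.072838) + (5/6)(0.40465) = 0.7195.

0.720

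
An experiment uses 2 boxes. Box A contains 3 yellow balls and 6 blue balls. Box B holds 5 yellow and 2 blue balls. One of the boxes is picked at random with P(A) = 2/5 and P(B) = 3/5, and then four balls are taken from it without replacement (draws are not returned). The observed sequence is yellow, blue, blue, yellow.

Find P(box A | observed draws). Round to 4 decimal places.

For each hypothesis, P(data | H) works out to: P(data | box A) = (3/9)(6/8)(5/7)(2/6) = 5/84; P(data | box B) = (5/7)(2/6)(1/5)(4/4) = 1/21.
Weighting by the prior gives 2/5 · 5/84 = 1/42, 3/5 · 1/21 = 1/35; with total 11/210.
So P(box A | data) = (1/42) / (11/210) = 5/11.

0.4545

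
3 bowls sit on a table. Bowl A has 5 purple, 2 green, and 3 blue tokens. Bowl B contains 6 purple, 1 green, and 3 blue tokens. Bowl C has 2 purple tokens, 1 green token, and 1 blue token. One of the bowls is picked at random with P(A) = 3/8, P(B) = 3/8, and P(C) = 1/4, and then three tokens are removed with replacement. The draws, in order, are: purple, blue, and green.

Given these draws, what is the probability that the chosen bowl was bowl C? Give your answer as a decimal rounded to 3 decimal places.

Under each hypothesis, the probability of the observed sequence is: P(data | bowl A) = (5/10)(3/10)(2/10) = 0.03; P(data | bowl B) = (6/10)(3/10)(1/10) = 0.018; P(data | bowl C) = (2/4)(1/4)(1/4) = 0.03125.
Multiplying each by its prior: 3/8 · 0.03 = 0.01125, 3/8 · 0.018 = 0.00675, 1/4 · 0.03125 = 0.0078125; with total 0.025812.
Therefore the posterior P(bowl C | data) = (0.0078125) / (0.025812) = 0.30266.

0.303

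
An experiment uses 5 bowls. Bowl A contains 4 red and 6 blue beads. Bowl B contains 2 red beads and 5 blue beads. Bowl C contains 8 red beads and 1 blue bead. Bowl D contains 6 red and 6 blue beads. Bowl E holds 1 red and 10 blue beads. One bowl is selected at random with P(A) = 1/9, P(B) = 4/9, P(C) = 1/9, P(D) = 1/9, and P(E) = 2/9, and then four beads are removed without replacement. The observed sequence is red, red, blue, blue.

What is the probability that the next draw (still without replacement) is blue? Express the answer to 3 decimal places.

Under each hypothesis, the probability of the observed sequence is: P(data | bowl A) = (4/10)(3/9)(6/8)(5/7) = 1/14; P(data | bowl B) = (2/7)(1/6)(5/5)(4/4) = 1/21; P(data | bowl C) = (8/9)(7/8)(1/7)(0/6) = 0; P(data | bowl D) = (6/12)(5/11)(6/10)(5/9) = 5/66; P(data | bowl E) = (1/11)(0/10) = 0.
Weighting by the prior gives 1/9 · 1/14 = 1/126, 4/9 · 1/21 = 4/189, 1/9 · 0 = 0, 1/9 · 5/66 = 5/594, 2/9 · 0 = 0; summing to 26/693.
Dividing through by the total gives posterior P(bowl A | data) = 11/52, P(bowl B | data) = 22/39, P(bowl C | data) = 0, P(bowl D | data) = 35/156, P(bowl E | data) = 0.
The predictive probability is P(blue next | data) = (2/3)(11/52) + (1)(22/39) + (1/2)(35/156) = 85/104.

0.817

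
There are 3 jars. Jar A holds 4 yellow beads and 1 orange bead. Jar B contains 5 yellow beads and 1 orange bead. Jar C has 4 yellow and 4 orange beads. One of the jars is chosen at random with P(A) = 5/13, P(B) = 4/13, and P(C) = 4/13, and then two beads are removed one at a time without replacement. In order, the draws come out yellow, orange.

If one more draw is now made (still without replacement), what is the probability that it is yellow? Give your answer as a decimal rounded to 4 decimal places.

0.7966

Under each hypothesis, the probability of the observed sequence is: P(data | jar A) = (4/5)(1/4) = 1/5; P(data | jar B) = (5/6)(1/5) = 1/6; P(data | jar C) = (4/8)(4/7) = 2/7.
The prior-weighted likelihoods are 5/13 · 1/5 = 1/13, 4/13 · 1/6 = 2/39, 4/13 · 2/7 = 8/91; with total 59/273.
Dividing through by the total gives posterior P(jar A | data) = 21/59, P(jar B | data) = 14/59, P(jar C | data) = 24/59.
So P(yellow next | data) = Σ P(yellow next | H) P(H | data) = (1)(21/59) + (1)(14/59) + (1/2)(24/59) = 47/59.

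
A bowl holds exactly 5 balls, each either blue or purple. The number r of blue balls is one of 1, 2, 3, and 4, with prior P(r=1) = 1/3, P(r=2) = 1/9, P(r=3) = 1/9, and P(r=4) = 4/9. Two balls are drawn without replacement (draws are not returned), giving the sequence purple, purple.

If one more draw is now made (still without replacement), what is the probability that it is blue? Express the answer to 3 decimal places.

0.409

For each hypothesis, P(data | H) works out to: P(data | r = 1) = (4/5)(3/4) = 3/5; P(data | r = 2) = (3/5)(2/4) = 3/10; P(data | r = 3) = (2/5)(1/4) = 1/10; P(data | r = 4) = (1/5)(0/4) = 0.
Multiplying each by its prior: 1/3 · 3/5 = 1/5, 1/9 · 3/10 = 1/30, 1/9 · 1/10 = 1/90, 4/9 · 0 = 0; with total 11/45.
The posterior is then P(r = 1 | data) = 9/11, P(r = 2 | data) = 3/22, P(r = 3 | data) = 1/22, P(r = 4 | data) = 0.
So P(blue next | data) = Σ P(blue next | H) P(H | data) = (1/3)(9/11) + (2/3)(3/22) + (1)(1/22) = 9/22.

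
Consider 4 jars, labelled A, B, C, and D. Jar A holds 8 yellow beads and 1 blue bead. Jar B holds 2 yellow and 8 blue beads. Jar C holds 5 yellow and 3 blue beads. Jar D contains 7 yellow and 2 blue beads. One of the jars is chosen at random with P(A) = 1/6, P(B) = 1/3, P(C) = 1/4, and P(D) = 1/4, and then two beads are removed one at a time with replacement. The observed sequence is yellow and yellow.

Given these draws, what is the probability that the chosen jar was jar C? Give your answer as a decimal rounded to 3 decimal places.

0.248

Under each hypothesis, the probability of the observed sequence is: P(data | jar A) = (8/9)(8/9) = 0.79012; P(data | jar B) = (2/10)(2/10) = 0.04; P(data | jar C) = (5/8)(5/8) = 0.39062; P(data | jar D) = (7/9)(7/9) = 0.60494.
Multiplying each by its prior: 1/6 · 0.79012 = 0.13169, 1/3 · 0.04 = 0.013333, 1/4 · 0.39062 = 0.097656, 1/4 · 0.60494 = 0.15123; summing to 0.39391.
By Bayes' rule, P(jar C | data) = (0.097656) / (0.39391) = 0.24791.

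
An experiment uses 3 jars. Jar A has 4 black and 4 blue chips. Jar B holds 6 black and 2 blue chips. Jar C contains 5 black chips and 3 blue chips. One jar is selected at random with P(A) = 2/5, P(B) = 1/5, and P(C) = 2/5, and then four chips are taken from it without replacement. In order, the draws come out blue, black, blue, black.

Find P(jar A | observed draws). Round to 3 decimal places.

0.490

The likelihood of the observed sequence under each hypothesis: P(data | jar A) = (4/8)(4/7)(3/6)(3/5) = 3/35; P(data | jar B) = (2/8)(6/7)(1/6)(5/5) = 1/28; P(data | jar C) = (3/8)(5/7)(2/6)(4/5) = 1/14.
Multiplying each by its prior: 2/5 · 3/35 = 6/175, 1/5 · 1/28 = 1/140, 2/5 · 1/14 = 1/35; summing to 7/100.
Hence P(jar A | data) = (6/175) / (7/100) = 24/49.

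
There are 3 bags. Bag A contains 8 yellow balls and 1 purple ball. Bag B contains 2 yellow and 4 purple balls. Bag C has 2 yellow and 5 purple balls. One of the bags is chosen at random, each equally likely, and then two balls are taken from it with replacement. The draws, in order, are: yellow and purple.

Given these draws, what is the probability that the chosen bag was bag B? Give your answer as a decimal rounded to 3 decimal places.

0.423

Under each hypothesis, the probability of the observed sequence is: P(data | bag A) = (8/9)(1/9) = 0.098765; P(data | bag B) = (2/6)(4/6) = 0.22222; P(data | bag C) = (2/7)(5/7) = 0.20408.
Weighting by the prior gives 1/3 · 0.098765 = 0.032922, 1/3 · 0.22222 = 0.074074, 1/3 · 0.20408 = 0.068027; with total 0.17502.
Therefore the posterior P(bag B | data) = (0.074074) / (0.17502) = 0.42322.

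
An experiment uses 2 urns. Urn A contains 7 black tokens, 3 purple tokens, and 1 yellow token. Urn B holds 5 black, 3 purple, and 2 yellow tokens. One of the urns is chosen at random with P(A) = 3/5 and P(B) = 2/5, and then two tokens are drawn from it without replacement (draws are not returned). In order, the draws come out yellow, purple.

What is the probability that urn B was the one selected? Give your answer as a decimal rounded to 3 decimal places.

The likelihood of the observed sequence under each hypothesis: P(data | urn A) = (1/11)(3/10) = 0.027273; P(data | urn B) = (2/10)(3/9) = 0.066667.
The prior-weighted likelihoods are 3/5 · 0.027273 = 0.016364, 2/5 · 0.066667 = 0.026667; with total 0.04303.
By Bayes' rule, P(urn B | data) = (0.026667) / (0.04303) = 0.61972.

0.620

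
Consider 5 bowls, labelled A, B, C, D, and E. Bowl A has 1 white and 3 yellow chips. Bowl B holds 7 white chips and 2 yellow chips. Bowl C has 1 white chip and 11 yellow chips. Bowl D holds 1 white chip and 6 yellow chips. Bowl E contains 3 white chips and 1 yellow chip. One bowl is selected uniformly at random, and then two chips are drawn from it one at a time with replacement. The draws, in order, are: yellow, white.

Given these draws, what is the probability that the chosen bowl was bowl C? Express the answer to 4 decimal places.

0.1023

For each hypothesis, P(data | H) works out to: P(data | bowl A) = (3/4)(1/4) = 0.1875; P(data | bowl B) = (2/9)(7/9) = 0.17284; P(data | bowl C) = (11/12)(1/12) = 0.076389; P(data | bowl D) = (6/7)(1/7) = 0.12245; P(data | bowl E) = (1/4)(3/4) = 0.1875.
The prior-weighted likelihoods are 1/5 · 0.1875 = 0.0375, 1/5 · 0.17284 = 0.034568, 1/5 · 0.076389 = 0.015278, 1/5 · 0.12245 = 0.02449, 1/5 · 0.1875 = 0.0375; summing to 0.14934.
By Bayes' rule, P(bowl C | data) = (0.015278) / (0.14934) = 0.10231.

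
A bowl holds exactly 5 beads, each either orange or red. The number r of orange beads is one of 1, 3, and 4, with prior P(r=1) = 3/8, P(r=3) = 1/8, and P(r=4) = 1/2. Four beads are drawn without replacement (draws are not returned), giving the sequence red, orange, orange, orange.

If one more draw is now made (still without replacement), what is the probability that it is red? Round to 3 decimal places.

For each hypothesis, P(data | H) works out to: P(data | r = 1) = (4/5)(1/4)(0/3) = 0; P(data | r = 3) = (2/5)(3/4)(2/3)(1/2) = 1/10; P(data | r = 4) = (1/5)(4/4)(3/3)(2/2) = 1/5.
The prior-weighted likelihoods are 3/8 · 0 = 0, 1/8 · 1/10 = 1/80, 1/2 · 1/5 = 1/10; with total 9/80.
The posterior is then P(r = 1 | data) = 0, P(r = 3 | data) = 1/9, P(r = 4 | data) = 8/9.
The predictive probability is P(red next | data) = (1)(1/9) + (0)(8/9) = 1/9.

0.111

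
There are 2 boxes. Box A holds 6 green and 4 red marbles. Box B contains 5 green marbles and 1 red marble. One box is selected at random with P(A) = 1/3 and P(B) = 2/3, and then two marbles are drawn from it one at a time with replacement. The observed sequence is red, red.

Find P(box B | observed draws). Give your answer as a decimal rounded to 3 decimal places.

0.258

The likelihood of the observed sequence under each hypothesis: P(data | box A) = (4/10)(4/10) = 0.16; P(data | box B) = (1/6)(1/6) = 0.027778.
The prior-weighted likelihoods are 1/3 · 0.16 = 0.053333, 2/3 · 0.027778 = 0.018519; with total 0.071852.
So P(box B | data) = (0.018519) / (0.071852) = 0.25773.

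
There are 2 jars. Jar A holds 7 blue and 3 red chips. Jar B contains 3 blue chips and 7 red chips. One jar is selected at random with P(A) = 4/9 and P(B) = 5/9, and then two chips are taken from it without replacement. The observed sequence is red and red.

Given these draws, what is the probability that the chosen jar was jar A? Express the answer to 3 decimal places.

0.103

The likelihood of the observed sequence under each hypothesis: P(data | jar A) = (3/10)(2/9) = 1/15; P(data | jar B) = (7/10)(6/9) = 7/15.
Weighting by the prior gives 4/9 · 1/15 = 4/135, 5/9 · 7/15 = 7/27; with total 13/45.
By Bayes' rule, P(jar A | data) = (4/135) / (13/45) = 4/39.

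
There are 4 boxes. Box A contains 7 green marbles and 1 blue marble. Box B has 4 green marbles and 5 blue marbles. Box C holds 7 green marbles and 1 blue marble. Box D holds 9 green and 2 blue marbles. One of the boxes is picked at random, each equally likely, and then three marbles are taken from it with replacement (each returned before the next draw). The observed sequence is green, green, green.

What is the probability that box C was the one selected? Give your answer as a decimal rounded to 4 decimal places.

The likelihood of the observed sequence under each hypothesis: P(data | box A) = (7/8)(7/8)(7/8) = 0.66992; P(data | box B) = (4/9)(4/9)(4/9) = 0.087791; P(data | box C) = (7/8)(7/8)(7/8) = 0.66992; P(data | box D) = (9/11)(9/11)(9/11) = 0.54771.
Weighting by the prior gives 1/4 · 0.66992 = 0.16748, 1/4 · 0.087791 = 0.021948, 1/4 · 0.66992 = 0.16748, 1/4 · 0.54771 = 0.13693; with total 0.49384.
So P(box C | data) = (0.16748) / (0.49384) = 0.33914.

0.3391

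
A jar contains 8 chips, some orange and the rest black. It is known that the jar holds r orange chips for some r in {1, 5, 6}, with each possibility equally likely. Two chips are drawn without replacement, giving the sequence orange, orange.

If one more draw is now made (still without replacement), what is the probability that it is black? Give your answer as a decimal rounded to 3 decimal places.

For each hypothesis, P(data | H) works out to: P(data | r = 1) = (1/8)(0/7) = 0; P(data | r = 5) = (5/8)(4/7) = 5/14; P(data | r = 6) = (6/8)(5/7) = 15/28.
The prior-weighted likelihoods are 1/3 · 0 = 0, 1/3 · 5/14 = 5/42, 1/3 · 15/28 = 5/28; summing to 25/84.
Dividing through by the total gives posterior P(r = 1 | data) = 0, P(r = 5 | data) = 2/5, P(r = 6 | data) = 3/5.
The predictive probability is P(black next | data) = (1/2)(2/5) + (1/3)(3/5) = 2/5.

0.400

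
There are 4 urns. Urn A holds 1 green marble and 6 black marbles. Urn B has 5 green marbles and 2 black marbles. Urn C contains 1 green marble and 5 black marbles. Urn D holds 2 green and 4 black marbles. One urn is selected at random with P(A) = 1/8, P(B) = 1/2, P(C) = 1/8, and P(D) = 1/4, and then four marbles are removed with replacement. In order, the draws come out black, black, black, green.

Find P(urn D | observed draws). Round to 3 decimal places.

0.438

Under each hypothesis, the probability of the observed sequence is: P(data | urn A) = (6/7)(6/7)(6/7)(1/7) = 0.089963; P(data | urn B) = (2/7)(2/7)(2/7)(5/7) = 0.01666; P(data | urn C) = (5/6)(5/6)(5/6)(1/6) = 0.096451; P(data | urn D) = (4/6)(4/6)(4/6)(2/6) = 0.098765.
The prior-weighted likelihoods are 1/8 · 0.089963 = 0.011245, 1/2 · 0.01666 = 0.0083299, 1/8 · 0.096451 = 0.012056, 1/4 · 0.098765 = 0.024691; with total 0.056323.
Therefore the posterior P(urn D | data) = (0.024691) / (0.056323) = 0.43839.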